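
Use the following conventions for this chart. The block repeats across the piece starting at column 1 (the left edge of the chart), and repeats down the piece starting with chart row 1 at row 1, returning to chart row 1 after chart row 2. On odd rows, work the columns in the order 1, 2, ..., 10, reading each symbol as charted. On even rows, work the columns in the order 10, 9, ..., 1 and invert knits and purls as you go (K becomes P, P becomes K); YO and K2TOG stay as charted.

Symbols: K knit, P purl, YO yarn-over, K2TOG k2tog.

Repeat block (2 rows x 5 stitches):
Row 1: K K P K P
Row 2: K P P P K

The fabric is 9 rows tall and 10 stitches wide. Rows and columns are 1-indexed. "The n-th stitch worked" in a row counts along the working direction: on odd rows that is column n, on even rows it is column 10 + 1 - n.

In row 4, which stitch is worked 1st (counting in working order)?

Row 4 uses chart row ((4-1) mod 2)+1 = 2. Row 4 is even, so WS.
Chart row 2 tiled across columns 1-10: K P P P K K P P P K
Wrong side: read the tiled row from column 10 down to 1 and exchange K with P (leave YO, K2TOG).
Row 4 as worked: P K K K P P K K K P
Stitch 1 in working order -> P

== STITCH ==
P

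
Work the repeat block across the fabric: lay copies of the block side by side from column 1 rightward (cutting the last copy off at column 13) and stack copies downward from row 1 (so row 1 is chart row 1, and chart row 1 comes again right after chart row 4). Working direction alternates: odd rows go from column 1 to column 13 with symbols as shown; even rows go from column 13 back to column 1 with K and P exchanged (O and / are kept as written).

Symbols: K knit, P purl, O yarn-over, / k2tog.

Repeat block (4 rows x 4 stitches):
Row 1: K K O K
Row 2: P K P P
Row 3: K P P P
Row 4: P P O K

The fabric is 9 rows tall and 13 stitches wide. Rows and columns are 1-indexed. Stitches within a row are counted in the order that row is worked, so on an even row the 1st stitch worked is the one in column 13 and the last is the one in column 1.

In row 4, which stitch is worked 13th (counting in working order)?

Row 4: (4-1) mod 4 = 3, so use chart row 4. Even row -> WS.
Chart row 4 tiled across columns 1-13: P P O K P P O K P P O K P
WS: work from column 13 back to column 1 (reverse the tiled row), swapping K<->P (O and / unchanged).
Row 4 as worked: K P O K K P O K K P O K K
Counting 13 along the worked row gives K.

Stitch:
K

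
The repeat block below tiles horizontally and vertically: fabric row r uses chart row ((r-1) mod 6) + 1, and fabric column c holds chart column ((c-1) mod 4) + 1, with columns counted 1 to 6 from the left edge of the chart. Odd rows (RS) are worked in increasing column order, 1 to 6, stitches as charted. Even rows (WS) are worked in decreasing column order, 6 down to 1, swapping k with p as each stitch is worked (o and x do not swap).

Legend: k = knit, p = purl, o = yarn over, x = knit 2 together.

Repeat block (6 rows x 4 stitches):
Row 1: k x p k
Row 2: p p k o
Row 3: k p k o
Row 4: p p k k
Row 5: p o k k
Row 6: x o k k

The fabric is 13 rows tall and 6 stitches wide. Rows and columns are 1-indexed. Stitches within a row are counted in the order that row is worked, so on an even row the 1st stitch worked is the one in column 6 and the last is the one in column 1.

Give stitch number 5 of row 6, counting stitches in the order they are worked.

== STITCH ==
o

Derivation:
Row 6: (6-1) mod 6 = 5, so use chart row 6. Even row -> WS.
Chart row 6 tiled across columns 1-6: x o k k x o
WS: work from column 6 back to column 1 (reverse the tiled row), swapping k<->p (o and x unchanged).
Row 6 as worked: o x p p o x
The 5th stitch worked is o.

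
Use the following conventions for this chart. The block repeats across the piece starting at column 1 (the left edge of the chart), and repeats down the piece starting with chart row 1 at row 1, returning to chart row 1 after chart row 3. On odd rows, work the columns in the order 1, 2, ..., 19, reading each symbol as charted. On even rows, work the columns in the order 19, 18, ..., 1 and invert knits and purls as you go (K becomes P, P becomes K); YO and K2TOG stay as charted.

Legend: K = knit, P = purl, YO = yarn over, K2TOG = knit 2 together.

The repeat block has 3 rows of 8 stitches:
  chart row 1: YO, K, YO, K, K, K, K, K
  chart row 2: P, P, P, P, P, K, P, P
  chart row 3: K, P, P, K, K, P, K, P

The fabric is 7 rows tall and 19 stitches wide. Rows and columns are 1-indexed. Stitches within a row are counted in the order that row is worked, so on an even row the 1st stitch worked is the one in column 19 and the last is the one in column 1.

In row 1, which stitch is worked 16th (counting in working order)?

Row 1 uses chart row ((1-1) mod 3)+1 = 1. Row 1 is odd, so RS.
Chart row 1 tiled across columns 1-19: YO K YO K K K K K YO K YO K K K K K YO K YO
RS row: no reversal, no swap; stitch n worked = column n.
Counting 16 along the worked row gives K.

Result:
K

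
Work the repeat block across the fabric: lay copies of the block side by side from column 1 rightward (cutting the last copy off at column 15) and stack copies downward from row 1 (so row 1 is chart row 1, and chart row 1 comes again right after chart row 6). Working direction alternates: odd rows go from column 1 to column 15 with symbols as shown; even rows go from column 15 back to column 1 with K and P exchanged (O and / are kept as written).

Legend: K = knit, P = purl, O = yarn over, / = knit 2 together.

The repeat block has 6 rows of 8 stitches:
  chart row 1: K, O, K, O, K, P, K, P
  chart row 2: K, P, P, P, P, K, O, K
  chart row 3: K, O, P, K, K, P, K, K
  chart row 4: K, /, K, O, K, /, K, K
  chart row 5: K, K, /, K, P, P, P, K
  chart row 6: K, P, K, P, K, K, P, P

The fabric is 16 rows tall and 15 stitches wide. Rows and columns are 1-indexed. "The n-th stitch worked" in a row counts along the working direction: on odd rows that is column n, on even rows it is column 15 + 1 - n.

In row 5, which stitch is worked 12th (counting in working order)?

Row 5 uses chart row ((5-1) mod 6)+1 = 5. Row 5 is odd, so RS.
Chart row 5 tiled across columns 1-15: K K / K P P P K K K / K P P P
RS row: no reversal, no swap; stitch n worked = column n.
The 12th stitch worked is K.

Stitch:
K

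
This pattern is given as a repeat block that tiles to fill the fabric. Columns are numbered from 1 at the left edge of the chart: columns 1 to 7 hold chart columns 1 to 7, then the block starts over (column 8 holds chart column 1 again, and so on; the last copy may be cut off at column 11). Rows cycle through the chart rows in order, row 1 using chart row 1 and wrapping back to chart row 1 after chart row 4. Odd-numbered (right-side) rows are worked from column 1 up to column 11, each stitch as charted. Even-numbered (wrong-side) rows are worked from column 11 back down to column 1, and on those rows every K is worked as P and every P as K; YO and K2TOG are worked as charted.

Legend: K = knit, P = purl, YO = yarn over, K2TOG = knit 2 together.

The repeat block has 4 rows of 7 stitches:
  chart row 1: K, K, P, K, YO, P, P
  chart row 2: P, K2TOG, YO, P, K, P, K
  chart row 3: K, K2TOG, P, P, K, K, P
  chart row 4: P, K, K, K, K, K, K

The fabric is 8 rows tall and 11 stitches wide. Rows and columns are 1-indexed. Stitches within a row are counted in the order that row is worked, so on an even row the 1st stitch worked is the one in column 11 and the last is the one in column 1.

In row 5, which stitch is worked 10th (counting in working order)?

Row 5 uses chart row ((5-1) mod 4)+1 = 1. Row 5 is odd, so RS.
Chart row 1 tiled across columns 1-11: K K P K YO P P K K P K
RS row: no reversal, no swap; stitch n worked = column n.
The 10th stitch worked is P.

== STITCH ==
P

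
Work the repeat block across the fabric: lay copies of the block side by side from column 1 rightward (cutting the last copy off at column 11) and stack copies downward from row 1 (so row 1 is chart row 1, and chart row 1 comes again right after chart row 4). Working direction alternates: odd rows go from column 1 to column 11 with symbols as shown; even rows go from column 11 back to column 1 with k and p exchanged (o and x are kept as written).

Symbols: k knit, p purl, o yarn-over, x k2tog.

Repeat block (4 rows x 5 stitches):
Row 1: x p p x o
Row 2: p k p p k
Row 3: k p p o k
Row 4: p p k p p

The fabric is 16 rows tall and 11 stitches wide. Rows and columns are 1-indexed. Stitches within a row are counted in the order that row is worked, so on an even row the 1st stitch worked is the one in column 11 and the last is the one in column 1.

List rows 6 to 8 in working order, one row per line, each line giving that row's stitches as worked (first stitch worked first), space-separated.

Rows as worked:
k p k k p k p k k p k
k p p o k k p p o k k
k k k p k k k k p k k

Derivation:
Row 6: chart row 2, WS - tiled (columns 1-11): p k p p k p k p p k p; work from column 11 back to 1 with k<->p swapped.
Row 7: chart row 3, RS - tile across columns 1-11 and work as-is.
Row 8: chart row 4, WS - tiled (columns 1-11): p p k p p p p k p p p; work from column 11 back to 1 with k<->p swapped.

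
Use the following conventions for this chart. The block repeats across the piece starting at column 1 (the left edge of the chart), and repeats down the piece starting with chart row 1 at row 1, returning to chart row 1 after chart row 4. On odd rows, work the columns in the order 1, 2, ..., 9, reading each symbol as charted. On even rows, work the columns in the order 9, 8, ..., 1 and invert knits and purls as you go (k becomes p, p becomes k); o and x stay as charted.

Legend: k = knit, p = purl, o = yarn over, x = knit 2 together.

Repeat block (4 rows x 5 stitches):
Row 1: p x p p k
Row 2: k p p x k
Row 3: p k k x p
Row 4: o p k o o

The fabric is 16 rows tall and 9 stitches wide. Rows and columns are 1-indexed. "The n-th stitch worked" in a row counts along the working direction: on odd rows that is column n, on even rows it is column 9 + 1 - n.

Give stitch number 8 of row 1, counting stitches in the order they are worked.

For row 1: chart row = ((1-1) mod 4) + 1 = 1; this is a RS (odd) row.
Chart row 1 tiled across columns 1-9: p x p p k p x p p
RS: work column 1 to column 9, symbols as charted — the tiled row is the row as worked.
Stitch 8 in working order -> p

Stitch:
p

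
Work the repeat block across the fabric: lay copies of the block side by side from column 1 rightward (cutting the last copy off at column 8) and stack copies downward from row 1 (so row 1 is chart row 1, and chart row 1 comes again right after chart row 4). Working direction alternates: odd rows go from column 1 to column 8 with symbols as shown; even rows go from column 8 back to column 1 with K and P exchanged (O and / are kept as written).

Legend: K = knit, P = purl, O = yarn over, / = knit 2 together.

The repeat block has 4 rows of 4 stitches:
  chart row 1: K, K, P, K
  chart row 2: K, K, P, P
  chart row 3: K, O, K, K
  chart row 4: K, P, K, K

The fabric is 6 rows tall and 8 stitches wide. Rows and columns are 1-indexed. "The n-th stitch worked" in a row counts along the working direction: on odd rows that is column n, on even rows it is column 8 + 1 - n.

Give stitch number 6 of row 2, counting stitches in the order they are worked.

Row 2 uses chart row ((2-1) mod 4)+1 = 2. Row 2 is even, so WS.
Chart row 2 tiled across columns 1-8: K K P P K K P P
WS row: flip the tiled sequence (start at column 8) and apply K<->P; O and / stay.
Row 2 as worked: K K P P K K P P
Stitch 6 in working order -> K

== STITCH ==
K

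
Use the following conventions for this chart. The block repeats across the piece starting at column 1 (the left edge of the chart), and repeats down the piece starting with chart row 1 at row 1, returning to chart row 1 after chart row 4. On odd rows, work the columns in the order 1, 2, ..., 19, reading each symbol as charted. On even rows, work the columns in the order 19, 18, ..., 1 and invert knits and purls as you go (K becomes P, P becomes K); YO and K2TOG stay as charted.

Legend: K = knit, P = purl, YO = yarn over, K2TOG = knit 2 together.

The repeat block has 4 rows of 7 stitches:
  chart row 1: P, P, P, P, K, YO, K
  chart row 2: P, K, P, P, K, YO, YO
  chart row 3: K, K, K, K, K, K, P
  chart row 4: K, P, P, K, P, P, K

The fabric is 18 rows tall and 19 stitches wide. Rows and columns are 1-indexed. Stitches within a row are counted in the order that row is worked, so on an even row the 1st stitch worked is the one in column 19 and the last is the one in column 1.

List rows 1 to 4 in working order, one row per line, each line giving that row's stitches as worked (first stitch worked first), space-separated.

Row 1: chart row 1, RS - tile across columns 1-19 and work as-is.
Row 2: chart row 2, WS - tiled (columns 1-19): P K P P K YO YO P K P P K YO YO P K P P K; work from column 19 back to 1 with K<->P swapped.
Row 3: chart row 3, RS - tile across columns 1-19 and work as-is.
Row 4: chart row 4, WS - tiled (columns 1-19): K P P K P P K K P P K P P K K P P K P; work from column 19 back to 1 with K<->P swapped.

== ROWS AS WORKED ==
P P P P K YO K P P P P K YO K P P P P K
P K K P K YO YO P K K P K YO YO P K K P K
K K K K K K P K K K K K K P K K K K K
K P K K P P K K P K K P P K K P K K P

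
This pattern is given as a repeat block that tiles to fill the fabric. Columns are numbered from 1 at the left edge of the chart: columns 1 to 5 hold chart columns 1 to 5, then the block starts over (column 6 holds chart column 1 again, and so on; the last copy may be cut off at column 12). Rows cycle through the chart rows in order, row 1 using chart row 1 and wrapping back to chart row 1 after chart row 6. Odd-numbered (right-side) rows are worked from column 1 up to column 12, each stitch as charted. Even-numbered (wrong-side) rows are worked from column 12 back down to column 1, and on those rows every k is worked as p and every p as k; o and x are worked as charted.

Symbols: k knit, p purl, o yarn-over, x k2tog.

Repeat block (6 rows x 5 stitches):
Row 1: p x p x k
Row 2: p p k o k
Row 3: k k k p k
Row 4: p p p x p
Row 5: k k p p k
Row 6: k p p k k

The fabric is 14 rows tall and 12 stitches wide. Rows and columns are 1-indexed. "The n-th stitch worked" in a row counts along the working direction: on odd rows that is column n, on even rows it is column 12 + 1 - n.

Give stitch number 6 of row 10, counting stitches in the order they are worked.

For row 10: chart row = ((10-1) mod 6) + 1 = 4; this is a WS (even) row.
Chart row 4 tiled across columns 1-12: p p p x p p p p x p p p
WS: work from column 12 back to column 1 (reverse the tiled row), swapping k<->p (o and x unchanged).
Row 10 as worked: k k k x k k k k x k k k
Stitch 6 in working order -> k

== STITCH ==
k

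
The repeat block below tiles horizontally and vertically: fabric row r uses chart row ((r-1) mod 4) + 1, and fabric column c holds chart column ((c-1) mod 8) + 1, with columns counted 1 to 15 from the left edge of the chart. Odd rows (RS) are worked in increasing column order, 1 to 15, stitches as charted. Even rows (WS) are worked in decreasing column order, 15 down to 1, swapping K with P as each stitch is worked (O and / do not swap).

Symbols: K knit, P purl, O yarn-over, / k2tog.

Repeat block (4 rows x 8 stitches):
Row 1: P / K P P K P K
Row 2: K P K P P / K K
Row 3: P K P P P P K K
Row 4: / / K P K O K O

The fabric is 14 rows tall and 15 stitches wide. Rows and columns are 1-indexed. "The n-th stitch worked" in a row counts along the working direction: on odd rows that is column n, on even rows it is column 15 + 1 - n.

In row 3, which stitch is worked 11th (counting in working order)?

Row 3: (3-1) mod 4 = 2, so use chart row 3. Odd row -> RS.
Chart row 3 tiled across columns 1-15: P K P P P P K K P K P P P P K
RS row: no reversal, no swap; stitch n worked = column n.
Stitch 11 in working order -> P

Stitch:
P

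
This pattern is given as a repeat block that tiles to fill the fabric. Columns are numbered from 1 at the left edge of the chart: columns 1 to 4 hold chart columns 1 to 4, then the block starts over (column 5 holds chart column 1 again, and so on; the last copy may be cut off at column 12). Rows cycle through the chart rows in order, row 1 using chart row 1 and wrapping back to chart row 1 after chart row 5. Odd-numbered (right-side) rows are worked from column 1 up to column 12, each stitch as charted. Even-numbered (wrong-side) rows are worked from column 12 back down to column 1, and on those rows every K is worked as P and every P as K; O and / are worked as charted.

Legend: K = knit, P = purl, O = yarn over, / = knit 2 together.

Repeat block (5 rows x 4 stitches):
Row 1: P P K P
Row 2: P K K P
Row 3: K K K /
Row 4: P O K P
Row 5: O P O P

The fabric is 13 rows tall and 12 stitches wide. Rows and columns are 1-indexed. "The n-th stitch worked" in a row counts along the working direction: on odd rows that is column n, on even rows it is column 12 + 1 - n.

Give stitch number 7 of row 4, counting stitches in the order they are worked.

For row 4: chart row = ((4-1) mod 5) + 1 = 4; this is a WS (even) row.
Chart row 4 tiled across columns 1-12: P O K P P O K P P O K P
WS: work from column 12 back to column 1 (reverse the tiled row), swapping K<->P (O and / unchanged).
Row 4 as worked: K P O K K P O K K P O K
Stitch 7 in working order -> O

Stitch:
O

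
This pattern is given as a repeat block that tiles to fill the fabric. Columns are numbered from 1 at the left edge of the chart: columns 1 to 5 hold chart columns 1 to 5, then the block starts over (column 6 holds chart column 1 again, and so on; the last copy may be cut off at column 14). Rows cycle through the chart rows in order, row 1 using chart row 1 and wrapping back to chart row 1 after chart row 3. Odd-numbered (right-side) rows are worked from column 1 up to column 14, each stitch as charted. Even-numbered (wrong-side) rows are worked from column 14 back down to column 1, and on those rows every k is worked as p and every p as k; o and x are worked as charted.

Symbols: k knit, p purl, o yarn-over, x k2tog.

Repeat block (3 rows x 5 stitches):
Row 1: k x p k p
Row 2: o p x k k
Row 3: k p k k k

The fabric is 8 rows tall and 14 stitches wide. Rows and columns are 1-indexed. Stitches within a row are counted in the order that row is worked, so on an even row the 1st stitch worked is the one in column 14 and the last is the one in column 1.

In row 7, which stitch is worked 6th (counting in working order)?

Stitch:
k

Derivation:
For row 7: chart row = ((7-1) mod 3) + 1 = 1; this is a RS (odd) row.
Chart row 1 tiled across columns 1-14: k x p k p k x p k p k x p k
RS row: no reversal, no swap; stitch n worked = column n.
Stitch 6 in working order -> k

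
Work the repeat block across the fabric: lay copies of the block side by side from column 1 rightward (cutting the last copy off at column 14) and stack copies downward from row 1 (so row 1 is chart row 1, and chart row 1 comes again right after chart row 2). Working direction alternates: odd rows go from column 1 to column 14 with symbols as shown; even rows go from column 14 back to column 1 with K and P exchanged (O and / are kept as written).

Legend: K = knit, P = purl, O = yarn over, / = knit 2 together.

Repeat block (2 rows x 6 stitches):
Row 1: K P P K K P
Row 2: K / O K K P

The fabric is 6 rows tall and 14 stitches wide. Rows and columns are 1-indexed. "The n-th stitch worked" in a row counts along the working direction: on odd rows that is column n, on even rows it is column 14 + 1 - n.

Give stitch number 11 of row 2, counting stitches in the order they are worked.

Result:
P

Derivation:
Row 2 uses chart row ((2-1) mod 2)+1 = 2. Row 2 is even, so WS.
Chart row 2 tiled across columns 1-14: K / O K K P K / O K K P K /
Wrong side: read the tiled row from column 14 down to 1 and exchange K with P (leave O, /).
Row 2 as worked: / P K P P O / P K P P O / P
Stitch 11 in working order -> P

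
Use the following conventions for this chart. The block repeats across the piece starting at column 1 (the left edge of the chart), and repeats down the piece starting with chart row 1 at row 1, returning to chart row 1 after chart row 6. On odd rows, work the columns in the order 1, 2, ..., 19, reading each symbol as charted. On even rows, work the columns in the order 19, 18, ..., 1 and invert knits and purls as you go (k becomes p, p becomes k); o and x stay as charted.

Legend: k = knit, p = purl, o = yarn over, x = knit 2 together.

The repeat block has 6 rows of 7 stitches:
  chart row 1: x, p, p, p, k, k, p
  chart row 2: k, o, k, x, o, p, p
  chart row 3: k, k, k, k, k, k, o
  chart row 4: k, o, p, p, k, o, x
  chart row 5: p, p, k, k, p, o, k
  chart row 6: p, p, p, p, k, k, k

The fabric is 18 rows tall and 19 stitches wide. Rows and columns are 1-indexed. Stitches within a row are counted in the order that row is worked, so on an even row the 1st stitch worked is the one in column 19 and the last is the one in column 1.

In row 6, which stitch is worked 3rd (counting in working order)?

Row 6: (6-1) mod 6 = 5, so use chart row 6. Even row -> WS.
Chart row 6 tiled across columns 1-19: p p p p k k k p p p p k k k p p p p k
Wrong side: read the tiled row from column 19 down to 1 and exchange k with p (leave o, x).
Row 6 as worked: p k k k k p p p k k k k p p p k k k k
Stitch 3 in working order -> k

== STITCH ==
k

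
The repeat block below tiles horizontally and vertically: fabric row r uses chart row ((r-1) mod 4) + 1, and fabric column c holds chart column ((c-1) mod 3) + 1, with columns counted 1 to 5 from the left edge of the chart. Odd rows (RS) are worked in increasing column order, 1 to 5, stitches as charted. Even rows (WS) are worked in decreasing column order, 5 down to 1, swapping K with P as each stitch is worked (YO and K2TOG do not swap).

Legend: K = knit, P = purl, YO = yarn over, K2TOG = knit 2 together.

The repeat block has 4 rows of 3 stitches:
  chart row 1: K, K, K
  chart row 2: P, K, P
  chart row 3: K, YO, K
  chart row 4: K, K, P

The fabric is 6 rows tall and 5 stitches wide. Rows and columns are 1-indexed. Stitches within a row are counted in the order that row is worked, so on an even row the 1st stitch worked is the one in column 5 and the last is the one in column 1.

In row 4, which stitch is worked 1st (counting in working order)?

== STITCH ==
P

Derivation:
For row 4: chart row = ((4-1) mod 4) + 1 = 4; this is a WS (even) row.
Chart row 4 tiled across columns 1-5: K K P K K
Wrong side: read the tiled row from column 5 down to 1 and exchange K with P (leave YO, K2TOG).
Row 4 as worked: P P K P P
The 1st stitch worked is P.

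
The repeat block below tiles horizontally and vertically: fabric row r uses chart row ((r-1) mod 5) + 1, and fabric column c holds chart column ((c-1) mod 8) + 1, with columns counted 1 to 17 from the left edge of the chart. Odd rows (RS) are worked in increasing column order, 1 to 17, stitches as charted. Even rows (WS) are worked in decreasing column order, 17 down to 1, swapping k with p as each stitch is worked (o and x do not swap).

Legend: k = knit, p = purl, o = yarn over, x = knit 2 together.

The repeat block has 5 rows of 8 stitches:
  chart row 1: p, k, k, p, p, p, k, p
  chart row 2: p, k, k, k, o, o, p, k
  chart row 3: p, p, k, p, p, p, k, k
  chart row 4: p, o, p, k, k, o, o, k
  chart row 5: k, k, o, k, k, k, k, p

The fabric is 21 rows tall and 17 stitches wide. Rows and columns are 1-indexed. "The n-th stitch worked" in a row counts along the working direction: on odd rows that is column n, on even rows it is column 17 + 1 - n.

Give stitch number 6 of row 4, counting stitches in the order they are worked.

Row 4: (4-1) mod 5 = 3, so use chart row 4. Even row -> WS.
Chart row 4 tiled across columns 1-17: p o p k k o o k p o p k k o o k p
Wrong side: read the tiled row from column 17 down to 1 and exchange k with p (leave o, x).
Row 4 as worked: k p o o p p k o k p o o p p k o k
The 6th stitch worked is p.

Stitch:
p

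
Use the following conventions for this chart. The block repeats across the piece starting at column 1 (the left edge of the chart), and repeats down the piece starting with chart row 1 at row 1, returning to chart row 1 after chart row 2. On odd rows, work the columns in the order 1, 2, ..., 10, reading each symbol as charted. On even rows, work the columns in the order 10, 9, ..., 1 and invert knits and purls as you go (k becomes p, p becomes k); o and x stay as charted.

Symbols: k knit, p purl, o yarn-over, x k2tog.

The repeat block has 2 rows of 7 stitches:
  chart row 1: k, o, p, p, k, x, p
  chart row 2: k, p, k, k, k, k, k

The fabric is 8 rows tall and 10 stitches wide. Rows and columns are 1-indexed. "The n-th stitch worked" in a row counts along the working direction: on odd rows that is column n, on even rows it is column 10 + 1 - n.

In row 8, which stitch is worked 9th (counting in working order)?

For row 8: chart row = ((8-1) mod 2) + 1 = 2; this is a WS (even) row.
Chart row 2 tiled across columns 1-10: k p k k k k k k p k
Wrong side: read the tiled row from column 10 down to 1 and exchange k with p (leave o, x).
Row 8 as worked: p k p p p p p p k p
The 9th stitch worked is k.

Stitch:
k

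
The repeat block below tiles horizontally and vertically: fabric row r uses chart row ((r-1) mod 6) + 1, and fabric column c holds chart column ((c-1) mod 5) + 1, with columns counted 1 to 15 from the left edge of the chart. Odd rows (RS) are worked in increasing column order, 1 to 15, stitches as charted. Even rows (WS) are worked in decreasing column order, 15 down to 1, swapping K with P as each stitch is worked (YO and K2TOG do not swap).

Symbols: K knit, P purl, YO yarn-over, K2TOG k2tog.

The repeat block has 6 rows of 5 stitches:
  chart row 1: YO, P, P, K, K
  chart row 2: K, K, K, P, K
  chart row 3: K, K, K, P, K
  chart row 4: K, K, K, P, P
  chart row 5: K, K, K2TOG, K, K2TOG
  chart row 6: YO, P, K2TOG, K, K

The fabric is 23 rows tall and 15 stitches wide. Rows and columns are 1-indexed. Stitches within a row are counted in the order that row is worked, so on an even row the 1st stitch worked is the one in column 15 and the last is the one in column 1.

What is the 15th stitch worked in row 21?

For row 21: chart row = ((21-1) mod 6) + 1 = 3; this is a RS (odd) row.
Chart row 3 tiled across columns 1-15: K K K P K K K K P K K K K P K
RS: work column 1 to column 15, symbols as charted — the tiled row is the row as worked.
Stitch 15 in working order -> K

Stitch:
K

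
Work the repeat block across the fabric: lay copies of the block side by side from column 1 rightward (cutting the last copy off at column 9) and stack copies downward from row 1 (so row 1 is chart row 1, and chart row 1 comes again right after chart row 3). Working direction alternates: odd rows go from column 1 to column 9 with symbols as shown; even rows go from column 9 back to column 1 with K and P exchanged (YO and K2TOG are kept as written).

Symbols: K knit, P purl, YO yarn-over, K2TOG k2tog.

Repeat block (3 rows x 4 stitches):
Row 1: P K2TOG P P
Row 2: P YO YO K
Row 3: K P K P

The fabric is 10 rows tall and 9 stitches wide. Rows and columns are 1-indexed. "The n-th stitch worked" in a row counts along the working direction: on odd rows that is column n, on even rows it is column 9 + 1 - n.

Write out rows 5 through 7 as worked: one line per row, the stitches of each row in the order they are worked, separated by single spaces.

Row 5: chart row 2, RS - tile across columns 1-9 and work as-is.
Row 6: chart row 3, WS - tiled (columns 1-9): K P K P K P K P K; work from column 9 back to 1 with K<->P swapped.
Row 7: chart row 1, RS - tile across columns 1-9 and work as-is.

Rows as worked:
P YO YO K P YO YO K P
P K P K P K P K P
P K2TOG P P P K2TOG P P P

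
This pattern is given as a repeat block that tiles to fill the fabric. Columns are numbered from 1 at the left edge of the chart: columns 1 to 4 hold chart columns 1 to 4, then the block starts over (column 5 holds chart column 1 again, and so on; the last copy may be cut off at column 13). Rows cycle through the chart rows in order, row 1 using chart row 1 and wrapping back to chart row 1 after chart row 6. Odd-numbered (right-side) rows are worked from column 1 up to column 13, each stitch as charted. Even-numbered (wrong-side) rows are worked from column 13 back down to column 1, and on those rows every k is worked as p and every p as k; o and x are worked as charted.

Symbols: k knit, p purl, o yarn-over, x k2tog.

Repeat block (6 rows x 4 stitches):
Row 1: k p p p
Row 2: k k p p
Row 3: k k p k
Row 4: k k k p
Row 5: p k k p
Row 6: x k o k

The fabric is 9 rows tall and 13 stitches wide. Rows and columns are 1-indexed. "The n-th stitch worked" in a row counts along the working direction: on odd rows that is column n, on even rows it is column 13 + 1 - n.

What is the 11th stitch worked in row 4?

Stitch:
p

Derivation:
For row 4: chart row = ((4-1) mod 6) + 1 = 4; this is a WS (even) row.
Chart row 4 tiled across columns 1-13: k k k p k k k p k k k p k
WS row: flip the tiled sequence (start at column 13) and apply k<->p; o and x stay.
Row 4 as worked: p k p p p k p p p k p p p
Counting 11 along the worked row gives p.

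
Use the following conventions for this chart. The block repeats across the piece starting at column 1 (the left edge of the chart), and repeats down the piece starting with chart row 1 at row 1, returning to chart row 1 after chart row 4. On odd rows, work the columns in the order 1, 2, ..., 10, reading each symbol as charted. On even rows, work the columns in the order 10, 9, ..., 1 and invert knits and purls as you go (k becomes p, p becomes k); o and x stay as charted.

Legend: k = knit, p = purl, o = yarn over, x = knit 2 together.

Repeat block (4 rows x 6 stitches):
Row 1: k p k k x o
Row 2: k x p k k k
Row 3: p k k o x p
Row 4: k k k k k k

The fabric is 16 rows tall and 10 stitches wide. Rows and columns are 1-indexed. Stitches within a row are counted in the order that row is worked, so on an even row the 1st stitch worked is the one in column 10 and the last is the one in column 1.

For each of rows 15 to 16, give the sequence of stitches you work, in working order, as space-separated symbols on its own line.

Row 15: chart row 3, RS - tile across columns 1-10 and work as-is.
Row 16: chart row 4, WS - tiled (columns 1-10): k k k k k k k k k k; work from column 10 back to 1 with k<->p swapped.

Result:
p k k o x p p k k o
p p p p p p p p p p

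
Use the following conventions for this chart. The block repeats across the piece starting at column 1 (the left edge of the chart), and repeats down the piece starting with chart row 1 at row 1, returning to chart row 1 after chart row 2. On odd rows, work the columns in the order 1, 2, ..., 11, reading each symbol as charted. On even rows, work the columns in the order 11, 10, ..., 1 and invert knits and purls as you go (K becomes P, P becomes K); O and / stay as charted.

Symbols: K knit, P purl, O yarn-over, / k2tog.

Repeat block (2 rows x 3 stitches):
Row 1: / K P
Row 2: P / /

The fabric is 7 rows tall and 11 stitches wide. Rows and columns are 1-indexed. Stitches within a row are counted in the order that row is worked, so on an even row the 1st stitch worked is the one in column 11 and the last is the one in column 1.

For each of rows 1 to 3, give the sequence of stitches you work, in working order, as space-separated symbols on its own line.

== ROWS AS WORKED ==
/ K P / K P / K P / K
/ K / / K / / K / / K
/ K P / K P / K P / K

Derivation:
Row 1: chart row 1, RS - tile across columns 1-11 and work as-is.
Row 2: chart row 2, WS - tiled (columns 1-11): P / / P / / P / / P /; work from column 11 back to 1 with K<->P swapped.
Row 3: chart row 1, RS - tile across columns 1-11 and work as-is.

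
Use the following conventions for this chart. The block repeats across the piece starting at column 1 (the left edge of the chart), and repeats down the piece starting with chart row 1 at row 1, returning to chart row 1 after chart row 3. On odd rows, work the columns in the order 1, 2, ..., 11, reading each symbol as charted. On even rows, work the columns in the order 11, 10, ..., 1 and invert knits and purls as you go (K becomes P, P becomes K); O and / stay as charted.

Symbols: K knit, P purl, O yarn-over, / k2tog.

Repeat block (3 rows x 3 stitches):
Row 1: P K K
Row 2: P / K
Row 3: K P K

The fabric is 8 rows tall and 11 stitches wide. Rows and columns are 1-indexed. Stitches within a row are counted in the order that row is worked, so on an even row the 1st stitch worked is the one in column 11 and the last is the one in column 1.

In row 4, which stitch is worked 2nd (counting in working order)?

== STITCH ==
K

Derivation:
Row 4: (4-1) mod 3 = 0, so use chart row 1. Even row -> WS.
Chart row 1 tiled across columns 1-11: P K K P K K P K K P K
Wrong side: read the tiled row from column 11 down to 1 and exchange K with P (leave O, /).
Row 4 as worked: P K P P K P P K P P K
Stitch 2 in working order -> K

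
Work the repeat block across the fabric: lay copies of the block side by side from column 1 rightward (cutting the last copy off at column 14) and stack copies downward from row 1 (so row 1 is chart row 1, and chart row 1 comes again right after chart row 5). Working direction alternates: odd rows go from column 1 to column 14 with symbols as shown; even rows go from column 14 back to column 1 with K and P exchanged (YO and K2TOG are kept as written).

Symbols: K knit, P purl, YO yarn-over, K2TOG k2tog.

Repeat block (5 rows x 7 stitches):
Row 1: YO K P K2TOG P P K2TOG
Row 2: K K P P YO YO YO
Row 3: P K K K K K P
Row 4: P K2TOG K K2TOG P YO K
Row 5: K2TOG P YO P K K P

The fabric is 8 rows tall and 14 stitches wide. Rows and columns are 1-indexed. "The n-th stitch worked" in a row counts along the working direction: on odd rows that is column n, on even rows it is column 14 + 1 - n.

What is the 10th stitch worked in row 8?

Row 8 uses chart row ((8-1) mod 5)+1 = 3. Row 8 is even, so WS.
Chart row 3 tiled across columns 1-14: P K K K K K P P K K K K K P
WS: work from column 14 back to column 1 (reverse the tiled row), swapping K<->P (YO and K2TOG unchanged).
Row 8 as worked: K P P P P P K K P P P P P K
Counting 10 along the worked row gives P.

Result:
P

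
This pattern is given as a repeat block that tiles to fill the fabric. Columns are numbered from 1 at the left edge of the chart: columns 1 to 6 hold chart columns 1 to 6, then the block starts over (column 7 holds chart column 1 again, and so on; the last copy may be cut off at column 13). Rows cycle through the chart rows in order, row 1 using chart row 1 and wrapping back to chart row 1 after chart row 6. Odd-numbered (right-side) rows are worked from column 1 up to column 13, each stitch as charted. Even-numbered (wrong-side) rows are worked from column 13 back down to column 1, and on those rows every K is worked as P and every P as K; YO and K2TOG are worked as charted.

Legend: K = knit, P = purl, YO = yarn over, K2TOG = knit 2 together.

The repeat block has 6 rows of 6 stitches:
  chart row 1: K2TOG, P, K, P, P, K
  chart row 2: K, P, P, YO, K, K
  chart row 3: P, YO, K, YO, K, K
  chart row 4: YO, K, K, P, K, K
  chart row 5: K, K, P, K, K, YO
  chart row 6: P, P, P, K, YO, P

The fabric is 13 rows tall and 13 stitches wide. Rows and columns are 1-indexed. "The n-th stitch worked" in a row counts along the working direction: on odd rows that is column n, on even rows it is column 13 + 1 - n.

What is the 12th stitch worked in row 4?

Row 4 uses chart row ((4-1) mod 6)+1 = 4. Row 4 is even, so WS.
Chart row 4 tiled across columns 1-13: YO K K P K K YO K K P K K YO
Wrong side: read the tiled row from column 13 down to 1 and exchange K with P (leave YO, K2TOG).
Row 4 as worked: YO P P K P P YO P P K P P YO
Counting 12 along the worked row gives P.

Stitch:
P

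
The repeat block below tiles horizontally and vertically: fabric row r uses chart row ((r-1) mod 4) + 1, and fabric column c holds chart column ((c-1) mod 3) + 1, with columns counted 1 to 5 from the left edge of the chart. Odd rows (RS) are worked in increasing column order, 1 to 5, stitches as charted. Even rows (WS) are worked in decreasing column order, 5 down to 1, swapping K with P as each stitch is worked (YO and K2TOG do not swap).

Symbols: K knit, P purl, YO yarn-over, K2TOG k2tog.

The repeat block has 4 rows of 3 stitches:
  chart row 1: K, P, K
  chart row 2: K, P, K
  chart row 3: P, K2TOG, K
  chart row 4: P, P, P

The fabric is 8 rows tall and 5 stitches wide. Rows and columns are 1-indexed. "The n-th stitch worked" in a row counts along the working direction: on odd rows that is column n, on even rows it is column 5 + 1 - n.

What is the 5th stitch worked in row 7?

Row 7: (7-1) mod 4 = 2, so use chart row 3. Odd row -> RS.
Chart row 3 tiled across columns 1-5: P K2TOG K P K2TOG
RS: work column 1 to column 5, symbols as charted — the tiled row is the row as worked.
Counting 5 along the worked row gives K2TOG.

== STITCH ==
K2TOG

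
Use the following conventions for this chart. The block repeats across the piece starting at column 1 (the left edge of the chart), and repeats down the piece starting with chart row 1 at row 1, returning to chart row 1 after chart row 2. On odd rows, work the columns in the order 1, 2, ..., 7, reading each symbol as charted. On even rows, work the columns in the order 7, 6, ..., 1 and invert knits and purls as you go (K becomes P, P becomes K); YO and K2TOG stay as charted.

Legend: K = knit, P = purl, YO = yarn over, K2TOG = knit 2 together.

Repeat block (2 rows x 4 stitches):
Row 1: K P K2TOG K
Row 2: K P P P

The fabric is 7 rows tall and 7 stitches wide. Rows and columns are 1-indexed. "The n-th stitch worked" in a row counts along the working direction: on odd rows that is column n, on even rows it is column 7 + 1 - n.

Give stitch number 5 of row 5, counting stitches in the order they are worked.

Row 5 uses chart row ((5-1) mod 2)+1 = 1. Row 5 is odd, so RS.
Chart row 1 tiled across columns 1-7: K P K2TOG K K P K2TOG
RS row: no reversal, no swap; stitch n worked = column n.
Counting 5 along the worked row gives K.

Stitch:
K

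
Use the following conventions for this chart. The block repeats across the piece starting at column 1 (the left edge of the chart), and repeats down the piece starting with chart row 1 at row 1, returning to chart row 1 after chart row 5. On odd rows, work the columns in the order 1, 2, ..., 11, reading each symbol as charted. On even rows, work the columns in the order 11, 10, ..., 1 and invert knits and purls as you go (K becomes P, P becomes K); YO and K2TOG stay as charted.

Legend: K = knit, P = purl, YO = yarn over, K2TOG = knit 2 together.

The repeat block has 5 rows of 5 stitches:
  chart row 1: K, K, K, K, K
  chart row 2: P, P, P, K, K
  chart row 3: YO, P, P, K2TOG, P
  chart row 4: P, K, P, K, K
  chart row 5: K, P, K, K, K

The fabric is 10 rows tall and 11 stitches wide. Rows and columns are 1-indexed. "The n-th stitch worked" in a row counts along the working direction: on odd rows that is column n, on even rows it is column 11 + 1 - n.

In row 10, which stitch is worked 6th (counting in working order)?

Row 10: (10-1) mod 5 = 4, so use chart row 5. Even row -> WS.
Chart row 5 tiled across columns 1-11: K P K K K K P K K K K
WS row: flip the tiled sequence (start at column 11) and apply K<->P; YO and K2TOG stay.
Row 10 as worked: P P P P K P P P P K P
Stitch 6 in working order -> P

Result:
P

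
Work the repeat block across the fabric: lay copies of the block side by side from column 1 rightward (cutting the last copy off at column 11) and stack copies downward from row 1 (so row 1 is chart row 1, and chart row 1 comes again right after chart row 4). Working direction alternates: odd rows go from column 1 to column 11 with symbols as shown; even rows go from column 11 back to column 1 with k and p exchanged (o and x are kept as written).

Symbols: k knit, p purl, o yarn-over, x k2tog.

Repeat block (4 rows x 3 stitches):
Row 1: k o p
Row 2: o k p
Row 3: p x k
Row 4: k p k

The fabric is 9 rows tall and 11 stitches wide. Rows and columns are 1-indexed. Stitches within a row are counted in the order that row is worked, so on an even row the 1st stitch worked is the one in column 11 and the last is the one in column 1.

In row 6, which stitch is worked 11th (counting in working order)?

Row 6 uses chart row ((6-1) mod 4)+1 = 2. Row 6 is even, so WS.
Chart row 2 tiled across columns 1-11: o k p o k p o k p o k
Wrong side: read the tiled row from column 11 down to 1 and exchange k with p (leave o, x).
Row 6 as worked: p o k p o k p o k p o
Stitch 11 in working order -> o

== STITCH ==
o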